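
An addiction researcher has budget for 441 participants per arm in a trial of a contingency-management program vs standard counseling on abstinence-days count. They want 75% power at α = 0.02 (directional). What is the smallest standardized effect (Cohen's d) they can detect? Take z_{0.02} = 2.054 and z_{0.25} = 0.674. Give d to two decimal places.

For two independent groups of n = 441 each: d_min = (z_{α} + z_β)·√(2/n).
z-sum = 2.054 + 0.674 = 2.728.
d_min = 2.728 × √(2/441) = 2.728 × 0.0673 = 0.184.

d_min ≈ 0.18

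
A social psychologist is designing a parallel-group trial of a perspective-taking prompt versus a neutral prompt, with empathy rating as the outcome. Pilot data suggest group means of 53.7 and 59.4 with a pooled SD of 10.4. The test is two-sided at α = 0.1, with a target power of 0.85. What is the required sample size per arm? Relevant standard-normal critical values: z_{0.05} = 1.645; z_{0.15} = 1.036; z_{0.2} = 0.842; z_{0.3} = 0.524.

Cohen's d = |M₁ − M₂| / SD_pooled = |53.7 − 59.4| / 10.4 = 5.7 / 10.4 = 0.548.
For two independent groups with equal n: n = 2·((z_{α/2} + z_β) / d)².
z_{α/2} + z_β = 1.645 + 1.036 = 2.681.
n = 2 × (2.681 / 0.548)² = 2 × 4.892² = 2 × 23.93 = 47.9.
Round up to the next whole participant.

n = 48 per group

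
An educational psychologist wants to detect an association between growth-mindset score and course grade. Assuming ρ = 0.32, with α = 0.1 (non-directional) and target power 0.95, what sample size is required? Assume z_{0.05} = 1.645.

Fisher's z: C = ½·ln((1+r)/(1−r)) = ½·ln(1.9412) = 0.3316.
n = ((z_{α/2} + z_β)/C)² + 3.
(1.645 + 1.645) / 0.3316 = 3.290 / 0.3316 = 9.922.
n = 9.922² + 3 = 98.44 + 3 = 101.4.
Round up.

n = 102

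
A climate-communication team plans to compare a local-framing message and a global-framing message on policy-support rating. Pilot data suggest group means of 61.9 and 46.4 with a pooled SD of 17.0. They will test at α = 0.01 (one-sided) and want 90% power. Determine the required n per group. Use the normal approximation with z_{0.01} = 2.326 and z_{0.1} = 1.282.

Cohen's d = |M₁ − M₂| / SD_pooled = |61.9 − 46.4| / 17.0 = 15.5 / 17.0 = 0.912.
For two independent groups with equal n: n = 2·((z_{α} + z_β) / d)².
z_{α} + z_β = 2.326 + 1.282 = 3.608.
n = 2 × (3.608 / 0.912)² = 2 × 3.956² = 2 × 15.65 = 31.3.
Round up to the next whole participant.

n = 32 per group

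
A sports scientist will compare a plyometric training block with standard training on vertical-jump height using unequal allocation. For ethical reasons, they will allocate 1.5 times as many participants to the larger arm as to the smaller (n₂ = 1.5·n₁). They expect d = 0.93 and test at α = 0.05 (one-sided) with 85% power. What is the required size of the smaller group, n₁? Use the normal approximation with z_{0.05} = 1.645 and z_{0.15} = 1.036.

With allocation ratio k = n₂/n₁ = 1.5, Var(x̄₁−x̄₂) = σ²(1/n₁ + 1/(k·n₁)) = σ²·(k+1)/(k·n₁).
So n₁ = (1 + 1/k)·((z_{α} + z_β)/d)² = 1.667 × (2.681/0.93)².
n₁ = 1.667 × 8.31 = 13.9.
Round up: n₁ = 14, giving n₂ = 1.5 × 14 = 21.

n₁ = 14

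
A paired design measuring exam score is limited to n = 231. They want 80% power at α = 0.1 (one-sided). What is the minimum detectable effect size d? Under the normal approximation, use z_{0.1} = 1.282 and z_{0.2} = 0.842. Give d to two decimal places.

For a single sample (or paired design) of n = 231: d_min = (z_{α} + z_β)/√n.
z-sum = 1.282 + 0.842 = 2.124.
d_min = 2.124 / √231 = 2.124 / 15.199 = 0.140.

d_min ≈ 0.14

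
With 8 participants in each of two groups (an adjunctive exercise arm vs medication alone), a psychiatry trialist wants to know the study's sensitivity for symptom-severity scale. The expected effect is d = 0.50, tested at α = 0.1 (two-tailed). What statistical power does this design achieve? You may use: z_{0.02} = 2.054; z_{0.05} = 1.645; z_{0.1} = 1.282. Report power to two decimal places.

power ≈ 0.26

For two equal groups, power = Φ(d·√(n/2) − z_{α/2}).
d·√(n/2) = 0.50 × √(8/2) = 0.50 × 2.000 = 1.000.
z_β = 1.000 − 1.645 = -0.645.
Power = Φ(-0.645) = 0.259.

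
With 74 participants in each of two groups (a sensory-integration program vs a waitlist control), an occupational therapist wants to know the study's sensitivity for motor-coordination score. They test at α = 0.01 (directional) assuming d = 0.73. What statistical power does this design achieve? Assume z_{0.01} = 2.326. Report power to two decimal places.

power ≈ 0.98

For two equal groups, power = Φ(d·√(n/2) − z_{α}).
d·√(n/2) = 0.73 × √(74/2) = 0.73 × 6.083 = 4.440.
z_β = 4.440 − 2.326 = 2.114.
Power = Φ(2.114) = 0.983.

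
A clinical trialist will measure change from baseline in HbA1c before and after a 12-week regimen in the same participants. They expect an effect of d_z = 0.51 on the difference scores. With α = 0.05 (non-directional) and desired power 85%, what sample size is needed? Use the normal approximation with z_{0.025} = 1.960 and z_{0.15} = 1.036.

For a paired (one-sample on differences) test: n = ((z_{α/2} + z_β) / d)².
z_{α/2} + z_β = 1.960 + 1.036 = 2.996.
n = (2.996 / 0.51)² = 5.875² = 34.51.
Round up.

n = 35 pairs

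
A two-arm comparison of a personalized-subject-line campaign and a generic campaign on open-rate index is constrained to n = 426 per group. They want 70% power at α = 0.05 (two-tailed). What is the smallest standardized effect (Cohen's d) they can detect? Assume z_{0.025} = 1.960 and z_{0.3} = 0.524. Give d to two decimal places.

d_min ≈ 0.17

For two independent groups of n = 426 each: d_min = (z_{α/2} + z_β)·√(2/n).
z-sum = 1.960 + 0.524 = 2.484.
d_min = 2.484 × √(2/426) = 2.484 × 0.0685 = 0.170.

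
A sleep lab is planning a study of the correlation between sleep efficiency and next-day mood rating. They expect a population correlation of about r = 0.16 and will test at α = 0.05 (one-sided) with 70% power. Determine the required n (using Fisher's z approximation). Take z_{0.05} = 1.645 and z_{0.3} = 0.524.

Fisher's z: C = ½·ln((1+r)/(1−r)) = ½·ln(1.3810) = 0.1614.
n = ((z_{α} + z_β)/C)² + 3.
(1.645 + 0.524) / 0.1614 = 2.169 / 0.1614 = 13.439.
n = 13.439² + 3 = 180.60 + 3 = 183.6.
Round up.

n = 184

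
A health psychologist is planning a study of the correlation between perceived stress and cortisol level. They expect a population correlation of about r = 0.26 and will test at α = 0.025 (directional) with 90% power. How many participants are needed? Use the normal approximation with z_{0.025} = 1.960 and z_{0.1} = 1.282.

n = 152

Fisher's z: C = ½·ln((1+r)/(1−r)) = ½·ln(1.7027) = 0.2661.
n = ((z_{α} + z_β)/C)² + 3.
(1.960 + 1.282) / 0.2661 = 3.242 / 0.2661 = 12.183.
n = 12.183² + 3 = 148.43 + 3 = 151.4.
Round up.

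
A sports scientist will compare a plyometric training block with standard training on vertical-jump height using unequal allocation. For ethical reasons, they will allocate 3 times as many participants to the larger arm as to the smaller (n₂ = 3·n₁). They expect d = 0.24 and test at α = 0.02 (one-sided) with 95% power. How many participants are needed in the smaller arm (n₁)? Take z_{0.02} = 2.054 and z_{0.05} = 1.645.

With allocation ratio k = n₂/n₁ = 3, Var(x̄₁−x̄₂) = σ²(1/n₁ + 1/(k·n₁)) = σ²·(k+1)/(k·n₁).
So n₁ = (1 + 1/k)·((z_{α} + z_β)/d)² = 1.333 × (3.699/0.24)².
n₁ = 1.333 × 237.55 = 316.7.
Round up: n₁ = 317, giving n₂ = 3 × 317 = 951.

n₁ = 317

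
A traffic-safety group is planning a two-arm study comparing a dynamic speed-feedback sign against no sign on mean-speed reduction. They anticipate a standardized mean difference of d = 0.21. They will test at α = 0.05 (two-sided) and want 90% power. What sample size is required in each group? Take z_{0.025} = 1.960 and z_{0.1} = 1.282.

n = 477 per group

For two independent groups with equal n: n = 2·((z_{α/2} + z_β) / d)².
z_{α/2} + z_β = 1.960 + 1.282 = 3.242.
n = 2 × (3.242 / 0.21)² = 2 × 15.438² = 2 × 238.33 = 476.7.
Round up to the next whole participant.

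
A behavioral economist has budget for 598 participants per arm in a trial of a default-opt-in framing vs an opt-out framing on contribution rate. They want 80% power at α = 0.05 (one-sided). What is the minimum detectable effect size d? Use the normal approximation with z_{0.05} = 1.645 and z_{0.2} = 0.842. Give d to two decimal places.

For two independent groups of n = 598 each: d_min = (z_{α} + z_β)·√(2/n).
z-sum = 1.645 + 0.842 = 2.487.
d_min = 2.487 × √(2/598) = 2.487 × 0.0578 = 0.144.

d_min ≈ 0.14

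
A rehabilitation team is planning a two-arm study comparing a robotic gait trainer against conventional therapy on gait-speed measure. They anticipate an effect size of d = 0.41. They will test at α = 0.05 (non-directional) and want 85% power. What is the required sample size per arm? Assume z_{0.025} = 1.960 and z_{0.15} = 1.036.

For two independent groups with equal n: n = 2·((z_{α/2} + z_β) / d)².
z_{α/2} + z_β = 1.960 + 1.036 = 2.996.
n = 2 × (2.996 / 0.41)² = 2 × 7.307² = 2 × 53.40 = 106.8.
Round up to the next whole participant.

n = 107 per group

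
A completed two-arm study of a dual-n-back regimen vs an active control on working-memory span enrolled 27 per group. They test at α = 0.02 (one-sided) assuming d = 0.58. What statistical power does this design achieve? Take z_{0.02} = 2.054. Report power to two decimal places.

power ≈ 0.53

For two equal groups, power = Φ(d·√(n/2) − z_{α}).
d·√(n/2) = 0.58 × √(27/2) = 0.58 × 3.674 = 2.131.
z_β = 2.131 − 2.054 = 0.077.
Power = Φ(0.077) = 0.531.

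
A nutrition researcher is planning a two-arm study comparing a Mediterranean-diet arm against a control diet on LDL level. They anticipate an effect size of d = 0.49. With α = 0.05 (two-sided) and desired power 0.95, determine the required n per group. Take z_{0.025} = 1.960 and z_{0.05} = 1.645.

For two independent groups with equal n: n = 2·((z_{α/2} + z_β) / d)².
z_{α/2} + z_β = 1.960 + 1.645 = 3.605.
n = 2 × (3.605 / 0.49)² = 2 × 7.357² = 2 × 54.13 = 108.3.
Round up to the next whole participant.

n = 109 per group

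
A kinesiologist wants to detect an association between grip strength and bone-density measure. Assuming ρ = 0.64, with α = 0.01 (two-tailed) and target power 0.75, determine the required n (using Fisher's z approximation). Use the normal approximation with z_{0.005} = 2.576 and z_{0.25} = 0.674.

n = 22

Fisher's z: C = ½·ln((1+r)/(1−r)) = ½·ln(4.5556) = 0.7582.
n = ((z_{α/2} + z_β)/C)² + 3.
(2.576 + 0.674) / 0.7582 = 3.250 / 0.7582 = 4.286.
n = 4.286² + 3 = 18.37 + 3 = 21.4.
Round up.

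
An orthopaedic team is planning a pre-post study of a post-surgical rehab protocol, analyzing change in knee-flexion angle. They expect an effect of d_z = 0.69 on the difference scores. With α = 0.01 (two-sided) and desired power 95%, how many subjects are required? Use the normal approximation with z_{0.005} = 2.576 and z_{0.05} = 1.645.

For a paired (one-sample on differences) test: n = ((z_{α/2} + z_β) / d)².
z_{α/2} + z_β = 2.576 + 1.645 = 4.221.
n = (4.221 / 0.69)² = 6.117² = 37.42.
Round up.

n = 38 pairs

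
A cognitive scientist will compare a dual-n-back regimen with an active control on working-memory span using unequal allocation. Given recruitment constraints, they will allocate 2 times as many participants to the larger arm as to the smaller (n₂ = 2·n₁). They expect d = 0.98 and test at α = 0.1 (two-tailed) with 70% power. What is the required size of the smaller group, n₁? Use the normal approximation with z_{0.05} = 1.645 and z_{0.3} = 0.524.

n₁ = 8

With allocation ratio k = n₂/n₁ = 2, Var(x̄₁−x̄₂) = σ²(1/n₁ + 1/(k·n₁)) = σ²·(k+1)/(k·n₁).
So n₁ = (1 + 1/k)·((z_{α/2} + z_β)/d)² = 1.500 × (2.169/0.98)².
n₁ = 1.500 × 4.90 = 7.3.
Round up: n₁ = 8, giving n₂ = 2 × 8 = 16.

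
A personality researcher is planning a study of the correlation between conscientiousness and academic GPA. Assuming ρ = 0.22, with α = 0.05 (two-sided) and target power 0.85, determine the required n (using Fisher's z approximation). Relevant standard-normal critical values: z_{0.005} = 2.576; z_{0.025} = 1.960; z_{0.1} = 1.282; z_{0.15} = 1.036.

n = 183

Fisher's z: C = ½·ln((1+r)/(1−r)) = ½·ln(1.5641) = 0.2237.
n = ((z_{α/2} + z_β)/C)² + 3.
(1.960 + 1.036) / 0.2237 = 2.996 / 0.2237 = 13.393.
n = 13.393² + 3 = 179.37 + 3 = 182.4.
Round up.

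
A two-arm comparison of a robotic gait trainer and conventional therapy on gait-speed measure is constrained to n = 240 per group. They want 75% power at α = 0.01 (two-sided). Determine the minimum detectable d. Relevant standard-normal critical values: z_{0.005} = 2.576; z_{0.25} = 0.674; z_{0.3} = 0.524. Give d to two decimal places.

d_min ≈ 0.30

For two independent groups of n = 240 each: d_min = (z_{α/2} + z_β)·√(2/n).
z-sum = 2.576 + 0.674 = 3.250.
d_min = 3.250 × √(2/240) = 3.250 × 0.0913 = 0.297.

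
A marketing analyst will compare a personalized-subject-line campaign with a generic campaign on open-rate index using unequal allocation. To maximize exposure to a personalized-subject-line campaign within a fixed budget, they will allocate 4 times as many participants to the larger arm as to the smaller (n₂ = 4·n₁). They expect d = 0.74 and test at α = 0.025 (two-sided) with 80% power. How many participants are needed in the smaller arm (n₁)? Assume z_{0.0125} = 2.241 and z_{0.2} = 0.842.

With allocation ratio k = n₂/n₁ = 4, Var(x̄₁−x̄₂) = σ²(1/n₁ + 1/(k·n₁)) = σ²·(k+1)/(k·n₁).
So n₁ = (1 + 1/k)·((z_{α/2} + z_β)/d)² = 1.250 × (3.083/0.74)².
n₁ = 1.250 × 17.36 = 21.7.
Round up: n₁ = 22, giving n₂ = 4 × 22 = 88.

n₁ = 22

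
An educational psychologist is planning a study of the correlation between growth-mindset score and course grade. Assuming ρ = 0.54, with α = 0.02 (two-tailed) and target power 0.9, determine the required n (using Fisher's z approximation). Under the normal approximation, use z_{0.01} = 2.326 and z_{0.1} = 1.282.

n = 39

Fisher's z: C = ½·ln((1+r)/(1−r)) = ½·ln(3.3478) = 0.6042.
n = ((z_{α/2} + z_β)/C)² + 3.
(2.326 + 1.282) / 0.6042 = 3.608 / 0.6042 = 5.972.
n = 5.972² + 3 = 35.66 + 3 = 38.7.
Round up.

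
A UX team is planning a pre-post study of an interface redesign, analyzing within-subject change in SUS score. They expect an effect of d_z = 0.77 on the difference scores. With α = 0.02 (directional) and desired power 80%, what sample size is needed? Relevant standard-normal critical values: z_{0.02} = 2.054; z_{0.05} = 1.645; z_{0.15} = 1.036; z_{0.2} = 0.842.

For a paired (one-sample on differences) test: n = ((z_{α} + z_β) / d)².
z_{α} + z_β = 2.054 + 0.842 = 2.896.
n = (2.896 / 0.77)² = 3.761² = 14.15.
Round up.

n = 15 pairs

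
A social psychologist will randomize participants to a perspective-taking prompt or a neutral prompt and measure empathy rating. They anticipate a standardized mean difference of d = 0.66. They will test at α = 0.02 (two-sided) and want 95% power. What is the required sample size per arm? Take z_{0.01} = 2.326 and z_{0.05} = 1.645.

For two independent groups with equal n: n = 2·((z_{α/2} + z_β) / d)².
z_{α/2} + z_β = 2.326 + 1.645 = 3.971.
n = 2 × (3.971 / 0.66)² = 2 × 6.017² = 2 × 36.20 = 72.4.
Round up to the next whole participant.

n = 73 per group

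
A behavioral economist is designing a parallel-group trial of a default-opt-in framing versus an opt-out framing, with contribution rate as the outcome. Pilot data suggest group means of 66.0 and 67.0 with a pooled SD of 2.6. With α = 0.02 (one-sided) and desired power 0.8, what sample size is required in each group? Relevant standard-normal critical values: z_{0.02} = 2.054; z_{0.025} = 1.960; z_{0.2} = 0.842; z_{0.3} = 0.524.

n = 114 per group

Cohen's d = |M₁ − M₂| / SD_pooled = |66.0 − 67.0| / 2.6 = 1.0 / 2.6 = 0.385.
For two independent groups with equal n: n = 2·((z_{α} + z_β) / d)².
z_{α} + z_β = 2.054 + 0.842 = 2.896.
n = 2 × (2.896 / 0.385)² = 2 × 7.522² = 2 × 56.58 = 113.2.
Round up to the next whole participant.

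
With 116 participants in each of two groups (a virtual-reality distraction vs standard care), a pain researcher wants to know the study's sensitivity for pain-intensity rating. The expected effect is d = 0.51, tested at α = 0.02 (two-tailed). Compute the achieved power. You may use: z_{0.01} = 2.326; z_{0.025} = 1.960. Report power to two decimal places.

power ≈ 0.94

For two equal groups, power = Φ(d·√(n/2) − z_{α/2}).
d·√(n/2) = 0.51 × √(116/2) = 0.51 × 7.616 = 3.884.
z_β = 3.884 − 2.326 = 1.558.
Power = Φ(1.558) = 0.940.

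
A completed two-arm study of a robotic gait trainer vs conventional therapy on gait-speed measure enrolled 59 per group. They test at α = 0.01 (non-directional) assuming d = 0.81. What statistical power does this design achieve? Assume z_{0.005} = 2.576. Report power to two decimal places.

For two equal groups, power = Φ(d·√(n/2) − z_{α/2}).
d·√(n/2) = 0.81 × √(59/2) = 0.81 × 5.431 = 4.399.
z_β = 4.399 − 2.576 = 1.823.
Power = Φ(1.823) = 0.966.

power ≈ 0.97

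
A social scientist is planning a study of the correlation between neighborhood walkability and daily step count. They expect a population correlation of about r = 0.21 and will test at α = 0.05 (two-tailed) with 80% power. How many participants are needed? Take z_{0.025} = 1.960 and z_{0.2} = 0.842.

Fisher's z: C = ½·ln((1+r)/(1−r)) = ½·ln(1.5316) = 0.2132.
n = ((z_{α/2} + z_β)/C)² + 3.
(1.960 + 0.842) / 0.2132 = 2.802 / 0.2132 = 13.143.
n = 13.143² + 3 = 172.73 + 3 = 175.7.
Round up.

n = 176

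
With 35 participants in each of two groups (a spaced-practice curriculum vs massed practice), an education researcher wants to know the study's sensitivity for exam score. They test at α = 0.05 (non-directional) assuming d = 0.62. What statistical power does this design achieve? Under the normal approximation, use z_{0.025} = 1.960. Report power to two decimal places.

power ≈ 0.74

For two equal groups, power = Φ(d·√(n/2) − z_{α/2}).
d·√(n/2) = 0.62 × √(35/2) = 0.62 × 4.183 = 2.594.
z_β = 2.594 − 1.960 = 0.634.
Power = Φ(0.634) = 0.737.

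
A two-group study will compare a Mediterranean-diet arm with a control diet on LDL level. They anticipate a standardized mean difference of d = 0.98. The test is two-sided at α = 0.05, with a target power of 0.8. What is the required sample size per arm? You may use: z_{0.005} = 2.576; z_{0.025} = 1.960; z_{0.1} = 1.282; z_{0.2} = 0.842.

For two independent groups with equal n: n = 2·((z_{α/2} + z_β) / d)².
z_{α/2} + z_β = 1.960 + 0.842 = 2.802.
n = 2 × (2.802 / 0.98)² = 2 × 2.859² = 2 × 8.17 = 16.3.
Round up to the next whole participant.

n = 17 per group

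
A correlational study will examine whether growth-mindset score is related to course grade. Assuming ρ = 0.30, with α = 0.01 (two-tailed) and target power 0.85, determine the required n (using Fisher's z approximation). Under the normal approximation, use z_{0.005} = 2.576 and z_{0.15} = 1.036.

n = 140

Fisher's z: C = ½·ln((1+r)/(1−r)) = ½·ln(1.8571) = 0.3095.
n = ((z_{α/2} + z_β)/C)² + 3.
(2.576 + 1.036) / 0.3095 = 3.612 / 0.3095 = 11.670.
n = 11.670² + 3 = 136.20 + 3 = 139.2.
Round up.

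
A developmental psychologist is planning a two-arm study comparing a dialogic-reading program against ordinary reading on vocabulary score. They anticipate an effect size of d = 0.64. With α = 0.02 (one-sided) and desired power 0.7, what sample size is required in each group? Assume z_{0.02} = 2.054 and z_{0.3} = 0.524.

n = 33 per group

For two independent groups with equal n: n = 2·((z_{α} + z_β) / d)².
z_{α} + z_β = 2.054 + 0.524 = 2.578.
n = 2 × (2.578 / 0.64)² = 2 × 4.028² = 2 × 16.23 = 32.5.
Round up to the next whole participant.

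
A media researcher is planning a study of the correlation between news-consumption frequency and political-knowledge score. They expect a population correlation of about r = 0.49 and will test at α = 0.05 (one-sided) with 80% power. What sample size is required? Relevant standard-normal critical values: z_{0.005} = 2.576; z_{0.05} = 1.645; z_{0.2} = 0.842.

Fisher's z: C = ½·ln((1+r)/(1−r)) = ½·ln(2.9216) = 0.5361.
n = ((z_{α} + z_β)/C)² + 3.
(1.645 + 0.842) / 0.5361 = 2.487 / 0.5361 = 4.639.
n = 4.639² + 3 = 21.52 + 3 = 24.5.
Round up.

n = 25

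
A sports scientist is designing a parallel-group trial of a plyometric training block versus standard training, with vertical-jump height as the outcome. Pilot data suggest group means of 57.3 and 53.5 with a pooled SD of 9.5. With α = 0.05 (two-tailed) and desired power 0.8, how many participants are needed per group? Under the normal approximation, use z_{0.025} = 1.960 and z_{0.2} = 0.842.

Cohen's d = |M₁ − M₂| / SD_pooled = |57.3 − 53.5| / 9.5 = 3.8 / 9.5 = 0.400.
For two independent groups with equal n: n = 2·((z_{α/2} + z_β) / d)².
z_{α/2} + z_β = 1.960 + 0.842 = 2.802.
n = 2 × (2.802 / 0.400)² = 2 × 7.005² = 2 × 49.07 = 98.1.
Round up to the next whole participant.

n = 99 per group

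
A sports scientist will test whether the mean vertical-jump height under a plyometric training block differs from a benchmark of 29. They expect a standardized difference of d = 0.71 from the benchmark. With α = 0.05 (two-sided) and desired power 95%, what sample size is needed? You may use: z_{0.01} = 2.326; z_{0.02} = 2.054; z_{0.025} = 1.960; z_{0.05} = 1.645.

n = 26

For a one-sample test: n = ((z_{α/2} + z_β) / d)².
z_{α/2} + z_β = 1.960 + 1.645 = 3.605.
n = (3.605 / 0.71)² = 5.077² = 25.78.
Round up.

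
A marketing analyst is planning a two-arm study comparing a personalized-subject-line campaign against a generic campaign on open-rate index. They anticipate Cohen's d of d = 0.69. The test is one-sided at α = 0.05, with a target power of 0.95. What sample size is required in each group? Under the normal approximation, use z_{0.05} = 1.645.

n = 46 per group

For two independent groups with equal n: n = 2·((z_{α} + z_β) / d)².
z_{α} + z_β = 1.645 + 1.645 = 3.290.
n = 2 × (3.290 / 0.69)² = 2 × 4.768² = 2 × 22.73 = 45.5.
Round up to the next whole participant.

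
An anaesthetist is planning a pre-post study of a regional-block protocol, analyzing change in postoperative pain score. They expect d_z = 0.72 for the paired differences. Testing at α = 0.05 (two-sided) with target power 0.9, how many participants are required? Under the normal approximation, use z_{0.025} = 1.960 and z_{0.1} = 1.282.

For a paired (one-sample on differences) test: n = ((z_{α/2} + z_β) / d)².
z_{α/2} + z_β = 1.960 + 1.282 = 3.242.
n = (3.242 / 0.72)² = 4.503² = 20.28.
Round up.

n = 21 pairs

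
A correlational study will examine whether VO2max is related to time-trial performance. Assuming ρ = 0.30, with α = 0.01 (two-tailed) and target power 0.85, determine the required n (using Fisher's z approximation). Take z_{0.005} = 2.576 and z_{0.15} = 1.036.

Fisher's z: C = ½·ln((1+r)/(1−r)) = ½·ln(1.8571) = 0.3095.
n = ((z_{α/2} + z_β)/C)² + 3.
(2.576 + 1.036) / 0.3095 = 3.612 / 0.3095 = 11.670.
n = 11.670² + 3 = 136.20 + 3 = 139.2.
Round up.

n = 140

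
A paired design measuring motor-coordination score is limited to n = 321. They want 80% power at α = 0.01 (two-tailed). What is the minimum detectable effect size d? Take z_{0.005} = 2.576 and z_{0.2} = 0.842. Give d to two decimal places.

For a single sample (or paired design) of n = 321: d_min = (z_{α/2} + z_β)/√n.
z-sum = 2.576 + 0.842 = 3.418.
d_min = 3.418 / √321 = 3.418 / 17.916 = 0.191.

d_min ≈ 0.19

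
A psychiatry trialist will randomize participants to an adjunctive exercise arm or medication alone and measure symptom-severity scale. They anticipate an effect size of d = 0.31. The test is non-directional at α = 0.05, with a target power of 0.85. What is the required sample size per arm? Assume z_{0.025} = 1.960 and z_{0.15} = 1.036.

n = 187 per group

For two independent groups with equal n: n = 2·((z_{α/2} + z_β) / d)².
z_{α/2} + z_β = 1.960 + 1.036 = 2.996.
n = 2 × (2.996 / 0.31)² = 2 × 9.665² = 2 × 93.40 = 186.8.
Round up to the next whole participant.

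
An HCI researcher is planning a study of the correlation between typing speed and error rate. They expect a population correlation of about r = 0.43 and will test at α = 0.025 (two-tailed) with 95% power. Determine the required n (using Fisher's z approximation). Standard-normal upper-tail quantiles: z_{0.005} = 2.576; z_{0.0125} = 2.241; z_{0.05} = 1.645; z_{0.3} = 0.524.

Fisher's z: C = ½·ln((1+r)/(1−r)) = ½·ln(2.5088) = 0.4599.
n = ((z_{α/2} + z_β)/C)² + 3.
(2.241 + 1.645) / 0.4599 = 3.886 / 0.4599 = 8.450.
n = 8.450² + 3 = 71.40 + 3 = 74.4.
Round up.

n = 75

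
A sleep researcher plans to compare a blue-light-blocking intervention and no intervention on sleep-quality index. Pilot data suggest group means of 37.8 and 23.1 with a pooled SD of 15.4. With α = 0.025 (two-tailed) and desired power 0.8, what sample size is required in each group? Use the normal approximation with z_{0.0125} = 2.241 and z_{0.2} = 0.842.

n = 21 per group

Cohen's d = |M₁ − M₂| / SD_pooled = |37.8 − 23.1| / 15.4 = 14.7 / 15.4 = 0.955.
For two independent groups with equal n: n = 2·((z_{α/2} + z_β) / d)².
z_{α/2} + z_β = 2.241 + 0.842 = 3.083.
n = 2 × (3.083 / 0.955)² = 2 × 3.228² = 2 × 10.42 = 20.8.
Round up to the next whole participant.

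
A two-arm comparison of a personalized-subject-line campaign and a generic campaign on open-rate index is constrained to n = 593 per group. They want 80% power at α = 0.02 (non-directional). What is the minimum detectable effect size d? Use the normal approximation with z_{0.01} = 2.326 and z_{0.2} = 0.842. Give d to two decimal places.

d_min ≈ 0.18

For two independent groups of n = 593 each: d_min = (z_{α/2} + z_β)·√(2/n).
z-sum = 2.326 + 0.842 = 3.168.
d_min = 3.168 × √(2/593) = 3.168 × 0.0581 = 0.184.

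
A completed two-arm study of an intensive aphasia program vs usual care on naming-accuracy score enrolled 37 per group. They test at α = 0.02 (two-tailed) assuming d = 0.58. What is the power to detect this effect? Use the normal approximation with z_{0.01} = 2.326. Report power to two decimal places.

For two equal groups, power = Φ(d·√(n/2) − z_{α/2}).
d·√(n/2) = 0.58 × √(37/2) = 0.58 × 4.301 = 2.495.
z_β = 2.495 − 2.326 = 0.169.
Power = Φ(0.169) = 0.567.

power ≈ 0.57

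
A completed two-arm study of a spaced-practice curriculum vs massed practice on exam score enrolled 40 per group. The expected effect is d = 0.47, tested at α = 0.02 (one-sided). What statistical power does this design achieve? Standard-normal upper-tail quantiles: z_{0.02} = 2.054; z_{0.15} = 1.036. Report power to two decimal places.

power ≈ 0.52

For two equal groups, power = Φ(d·√(n/2) − z_{α}).
d·√(n/2) = 0.47 × √(40/2) = 0.47 × 4.472 = 2.102.
z_β = 2.102 − 2.054 = 0.048.
Power = Φ(0.048) = 0.519.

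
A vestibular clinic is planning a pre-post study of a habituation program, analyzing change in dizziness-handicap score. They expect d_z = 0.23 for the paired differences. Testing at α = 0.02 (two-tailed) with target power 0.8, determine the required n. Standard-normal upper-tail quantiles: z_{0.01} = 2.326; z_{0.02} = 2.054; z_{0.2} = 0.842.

For a paired (one-sample on differences) test: n = ((z_{α/2} + z_β) / d)².
z_{α/2} + z_β = 2.326 + 0.842 = 3.168.
n = (3.168 / 0.23)² = 13.774² = 189.72.
Round up.

n = 190 pairs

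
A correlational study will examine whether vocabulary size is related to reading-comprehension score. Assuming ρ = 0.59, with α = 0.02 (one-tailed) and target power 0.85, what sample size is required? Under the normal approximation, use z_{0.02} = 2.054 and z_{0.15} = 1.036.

n = 24

Fisher's z: C = ½·ln((1+r)/(1−r)) = ½·ln(3.8780) = 0.6777.
n = ((z_{α} + z_β)/C)² + 3.
(2.054 + 1.036) / 0.6777 = 3.090 / 0.6777 = 4.560.
n = 4.560² + 3 = 20.79 + 3 = 23.8.
Round up.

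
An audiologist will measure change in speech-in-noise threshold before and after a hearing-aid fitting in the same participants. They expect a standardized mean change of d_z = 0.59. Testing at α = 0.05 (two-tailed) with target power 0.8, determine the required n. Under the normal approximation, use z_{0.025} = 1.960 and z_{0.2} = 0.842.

n = 23 pairs

For a paired (one-sample on differences) test: n = ((z_{α/2} + z_β) / d)².
z_{α/2} + z_β = 1.960 + 0.842 = 2.802.
n = (2.802 / 0.59)² = 4.749² = 22.55.
Round up.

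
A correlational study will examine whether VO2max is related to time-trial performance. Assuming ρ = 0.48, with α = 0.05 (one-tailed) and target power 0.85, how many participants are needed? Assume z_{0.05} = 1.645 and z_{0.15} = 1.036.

n = 30

Fisher's z: C = ½·ln((1+r)/(1−r)) = ½·ln(2.8462) = 0.5230.
n = ((z_{α} + z_β)/C)² + 3.
(1.645 + 1.036) / 0.5230 = 2.681 / 0.5230 = 5.126.
n = 5.126² + 3 = 26.28 + 3 = 29.3.
Round up.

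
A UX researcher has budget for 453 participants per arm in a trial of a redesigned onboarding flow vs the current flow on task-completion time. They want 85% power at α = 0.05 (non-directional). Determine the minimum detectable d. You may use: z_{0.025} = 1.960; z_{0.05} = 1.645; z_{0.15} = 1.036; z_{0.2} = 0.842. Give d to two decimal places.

For two independent groups of n = 453 each: d_min = (z_{α/2} + z_β)·√(2/n).
z-sum = 1.960 + 1.036 = 2.996.
d_min = 2.996 × √(2/453) = 2.996 × 0.0664 = 0.199.

d_min ≈ 0.20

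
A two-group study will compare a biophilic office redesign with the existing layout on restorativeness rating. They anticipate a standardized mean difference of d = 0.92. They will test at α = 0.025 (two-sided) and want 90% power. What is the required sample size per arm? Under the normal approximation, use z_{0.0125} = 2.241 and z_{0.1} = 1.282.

For two independent groups with equal n: n = 2·((z_{α/2} + z_β) / d)².
z_{α/2} + z_β = 2.241 + 1.282 = 3.523.
n = 2 × (3.523 / 0.92)² = 2 × 3.829² = 2 × 14.66 = 29.3.
Round up to the next whole participant.

n = 30 per group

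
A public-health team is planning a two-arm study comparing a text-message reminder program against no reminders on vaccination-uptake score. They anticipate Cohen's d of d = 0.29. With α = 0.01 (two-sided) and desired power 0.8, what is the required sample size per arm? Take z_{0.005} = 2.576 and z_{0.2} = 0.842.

For two independent groups with equal n: n = 2·((z_{α/2} + z_β) / d)².
z_{α/2} + z_β = 2.576 + 0.842 = 3.418.
n = 2 × (3.418 / 0.29)² = 2 × 11.786² = 2 × 138.91 = 277.8.
Round up to the next whole participant.

n = 278 per group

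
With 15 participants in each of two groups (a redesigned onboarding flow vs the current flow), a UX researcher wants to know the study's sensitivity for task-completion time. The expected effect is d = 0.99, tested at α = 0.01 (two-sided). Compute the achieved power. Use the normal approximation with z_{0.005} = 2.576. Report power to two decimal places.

power ≈ 0.55

For two equal groups, power = Φ(d·√(n/2) − z_{α/2}).
d·√(n/2) = 0.99 × √(15/2) = 0.99 × 2.739 = 2.711.
z_β = 2.711 − 2.576 = 0.135.
Power = Φ(0.135) = 0.554.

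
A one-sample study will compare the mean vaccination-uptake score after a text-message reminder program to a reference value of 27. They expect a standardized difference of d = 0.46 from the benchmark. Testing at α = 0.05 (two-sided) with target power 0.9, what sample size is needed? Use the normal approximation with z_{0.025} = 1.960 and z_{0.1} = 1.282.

For a one-sample test: n = ((z_{α/2} + z_β) / d)².
z_{α/2} + z_β = 1.960 + 1.282 = 3.242.
n = (3.242 / 0.46)² = 7.048² = 49.67.
Round up.

n = 50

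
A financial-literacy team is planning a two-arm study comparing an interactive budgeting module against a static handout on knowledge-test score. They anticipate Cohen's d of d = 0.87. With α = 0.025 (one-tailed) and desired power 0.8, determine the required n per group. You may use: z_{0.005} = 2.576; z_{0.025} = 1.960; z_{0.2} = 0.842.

n = 21 per group

For two independent groups with equal n: n = 2·((z_{α} + z_β) / d)².
z_{α} + z_β = 1.960 + 0.842 = 2.802.
n = 2 × (2.802 / 0.87)² = 2 × 3.221² = 2 × 10.37 = 20.7.
Round up to the next whole participant.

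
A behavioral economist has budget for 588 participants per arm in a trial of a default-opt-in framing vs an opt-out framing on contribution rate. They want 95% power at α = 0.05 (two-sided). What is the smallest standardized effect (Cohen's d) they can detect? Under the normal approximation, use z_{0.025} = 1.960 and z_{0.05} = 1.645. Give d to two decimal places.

d_min ≈ 0.21

For two independent groups of n = 588 each: d_min = (z_{α/2} + z_β)·√(2/n).
z-sum = 1.960 + 1.645 = 3.605.
d_min = 3.605 × √(2/588) = 3.605 × 0.0583 = 0.210.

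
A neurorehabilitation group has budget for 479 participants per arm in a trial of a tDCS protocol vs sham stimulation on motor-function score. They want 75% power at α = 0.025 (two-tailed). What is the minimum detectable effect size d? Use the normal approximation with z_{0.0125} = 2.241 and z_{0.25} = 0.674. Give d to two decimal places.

d_min ≈ 0.19

For two independent groups of n = 479 each: d_min = (z_{α/2} + z_β)·√(2/n).
z-sum = 2.241 + 0.674 = 2.915.
d_min = 2.915 × √(2/479) = 2.915 × 0.0646 = 0.188.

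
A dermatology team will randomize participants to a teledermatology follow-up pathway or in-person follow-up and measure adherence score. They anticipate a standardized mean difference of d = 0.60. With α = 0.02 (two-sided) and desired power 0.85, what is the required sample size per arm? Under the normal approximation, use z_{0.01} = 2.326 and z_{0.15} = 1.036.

For two independent groups with equal n: n = 2·((z_{α/2} + z_β) / d)².
z_{α/2} + z_β = 2.326 + 1.036 = 3.362.
n = 2 × (3.362 / 0.60)² = 2 × 5.603² = 2 × 31.40 = 62.8.
Round up to the next whole participant.

n = 63 per group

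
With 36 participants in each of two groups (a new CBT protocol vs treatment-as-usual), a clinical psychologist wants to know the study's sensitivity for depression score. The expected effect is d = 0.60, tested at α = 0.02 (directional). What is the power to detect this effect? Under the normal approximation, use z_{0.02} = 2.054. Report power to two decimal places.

power ≈ 0.69

For two equal groups, power = Φ(d·√(n/2) − z_{α}).
d·√(n/2) = 0.60 × √(36/2) = 0.60 × 4.243 = 2.546.
z_β = 2.546 − 2.054 = 0.492.
Power = Φ(0.492) = 0.688.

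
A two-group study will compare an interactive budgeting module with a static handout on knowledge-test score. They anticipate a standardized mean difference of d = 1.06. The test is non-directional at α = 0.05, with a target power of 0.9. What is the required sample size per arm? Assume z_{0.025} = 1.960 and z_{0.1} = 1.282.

n = 19 per group

For two independent groups with equal n: n = 2·((z_{α/2} + z_β) / d)².
z_{α/2} + z_β = 1.960 + 1.282 = 3.242.
n = 2 × (3.242 / 1.06)² = 2 × 3.058² = 2 × 9.35 = 18.7.
Round up to the next whole participant.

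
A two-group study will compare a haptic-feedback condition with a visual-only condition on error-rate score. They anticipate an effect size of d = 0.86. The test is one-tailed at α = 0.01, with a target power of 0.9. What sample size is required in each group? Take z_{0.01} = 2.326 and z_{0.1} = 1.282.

n = 36 per group

For two independent groups with equal n: n = 2·((z_{α} + z_β) / d)².
z_{α} + z_β = 2.326 + 1.282 = 3.608.
n = 2 × (3.608 / 0.86)² = 2 × 4.195² = 2 × 17.60 = 35.2.
Round up to the next whole participant.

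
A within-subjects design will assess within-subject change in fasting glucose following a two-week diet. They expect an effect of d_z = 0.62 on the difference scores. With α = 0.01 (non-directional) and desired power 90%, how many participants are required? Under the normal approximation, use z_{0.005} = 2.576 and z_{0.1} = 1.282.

For a paired (one-sample on differences) test: n = ((z_{α/2} + z_β) / d)².
z_{α/2} + z_β = 2.576 + 1.282 = 3.858.
n = (3.858 / 0.62)² = 6.223² = 38.72.
Round up.

n = 39 pairs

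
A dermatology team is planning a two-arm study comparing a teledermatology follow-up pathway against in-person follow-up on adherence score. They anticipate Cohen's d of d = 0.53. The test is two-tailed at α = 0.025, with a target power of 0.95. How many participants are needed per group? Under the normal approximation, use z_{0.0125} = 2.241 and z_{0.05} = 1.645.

For two independent groups with equal n: n = 2·((z_{α/2} + z_β) / d)².
z_{α/2} + z_β = 2.241 + 1.645 = 3.886.
n = 2 × (3.886 / 0.53)² = 2 × 7.332² = 2 × 53.76 = 107.5.
Round up to the next whole participant.

n = 108 per group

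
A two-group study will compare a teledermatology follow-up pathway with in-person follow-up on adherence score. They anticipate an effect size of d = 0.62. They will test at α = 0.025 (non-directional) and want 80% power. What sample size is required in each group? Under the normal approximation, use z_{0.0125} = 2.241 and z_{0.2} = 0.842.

n = 50 per group

For two independent groups with equal n: n = 2·((z_{α/2} + z_β) / d)².
z_{α/2} + z_β = 2.241 + 0.842 = 3.083.
n = 2 × (3.083 / 0.62)² = 2 × 4.973² = 2 × 24.73 = 49.5.
Round up to the next whole participant.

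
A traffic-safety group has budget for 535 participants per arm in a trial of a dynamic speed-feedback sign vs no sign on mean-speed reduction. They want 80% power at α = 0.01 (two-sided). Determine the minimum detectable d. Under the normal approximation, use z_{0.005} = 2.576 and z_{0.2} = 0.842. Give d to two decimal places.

For two independent groups of n = 535 each: d_min = (z_{α/2} + z_β)·√(2/n).
z-sum = 2.576 + 0.842 = 3.418.
d_min = 3.418 × √(2/535) = 3.418 × 0.0611 = 0.209.

d_min ≈ 0.21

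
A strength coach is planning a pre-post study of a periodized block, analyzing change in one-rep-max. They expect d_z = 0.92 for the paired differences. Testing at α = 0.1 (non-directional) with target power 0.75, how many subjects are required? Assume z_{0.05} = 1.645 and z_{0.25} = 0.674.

For a paired (one-sample on differences) test: n = ((z_{α/2} + z_β) / d)².
z_{α/2} + z_β = 1.645 + 0.674 = 2.319.
n = (2.319 / 0.92)² = 2.521² = 6.35.
Round up.

n = 7 pairs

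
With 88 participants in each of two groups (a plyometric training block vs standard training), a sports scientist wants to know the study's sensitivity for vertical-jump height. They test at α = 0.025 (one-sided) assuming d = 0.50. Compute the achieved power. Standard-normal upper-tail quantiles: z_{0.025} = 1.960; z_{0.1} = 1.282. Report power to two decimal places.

power ≈ 0.91

For two equal groups, power = Φ(d·√(n/2) − z_{α}).
d·√(n/2) = 0.50 × √(88/2) = 0.50 × 6.633 = 3.317.
z_β = 3.317 − 1.960 = 1.357.
Power = Φ(1.357) = 0.913.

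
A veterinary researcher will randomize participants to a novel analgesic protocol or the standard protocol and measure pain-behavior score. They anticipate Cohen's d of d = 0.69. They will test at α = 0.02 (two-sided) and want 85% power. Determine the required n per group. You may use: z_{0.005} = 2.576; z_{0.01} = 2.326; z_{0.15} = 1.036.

n = 48 per group

For two independent groups with equal n: n = 2·((z_{α/2} + z_β) / d)².
z_{α/2} + z_β = 2.326 + 1.036 = 3.362.
n = 2 × (3.362 / 0.69)² = 2 × 4.872² = 2 × 23.74 = 47.5.
Round up to the next whole participant.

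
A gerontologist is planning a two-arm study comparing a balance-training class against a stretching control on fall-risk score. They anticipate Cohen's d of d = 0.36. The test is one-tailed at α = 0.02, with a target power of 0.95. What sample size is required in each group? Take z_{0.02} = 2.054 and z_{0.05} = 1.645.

For two independent groups with equal n: n = 2·((z_{α} + z_β) / d)².
z_{α} + z_β = 2.054 + 1.645 = 3.699.
n = 2 × (3.699 / 0.36)² = 2 × 10.275² = 2 × 105.58 = 211.2.
Round up to the next whole participant.

n = 212 per group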